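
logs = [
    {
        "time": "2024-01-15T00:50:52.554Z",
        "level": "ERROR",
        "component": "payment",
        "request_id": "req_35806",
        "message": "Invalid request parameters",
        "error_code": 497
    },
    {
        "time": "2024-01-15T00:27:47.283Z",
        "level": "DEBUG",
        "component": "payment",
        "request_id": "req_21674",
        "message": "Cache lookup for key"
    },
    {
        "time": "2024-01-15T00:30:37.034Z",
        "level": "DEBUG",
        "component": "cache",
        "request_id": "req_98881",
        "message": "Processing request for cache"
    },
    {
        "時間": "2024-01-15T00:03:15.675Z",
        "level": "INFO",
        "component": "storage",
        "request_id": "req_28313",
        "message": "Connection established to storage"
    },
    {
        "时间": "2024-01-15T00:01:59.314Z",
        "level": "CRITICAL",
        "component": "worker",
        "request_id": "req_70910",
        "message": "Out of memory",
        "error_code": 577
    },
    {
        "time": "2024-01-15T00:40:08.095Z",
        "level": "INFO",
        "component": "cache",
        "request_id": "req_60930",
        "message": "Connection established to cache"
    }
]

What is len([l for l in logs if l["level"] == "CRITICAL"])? 1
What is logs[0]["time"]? "2024-01-15T00:50:52.554Z"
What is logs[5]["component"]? "cache"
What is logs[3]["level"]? "INFO"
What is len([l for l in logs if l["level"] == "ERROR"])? 1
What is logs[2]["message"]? "Processing request for cache"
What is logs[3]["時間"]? "2024-01-15T00:03:15.675Z"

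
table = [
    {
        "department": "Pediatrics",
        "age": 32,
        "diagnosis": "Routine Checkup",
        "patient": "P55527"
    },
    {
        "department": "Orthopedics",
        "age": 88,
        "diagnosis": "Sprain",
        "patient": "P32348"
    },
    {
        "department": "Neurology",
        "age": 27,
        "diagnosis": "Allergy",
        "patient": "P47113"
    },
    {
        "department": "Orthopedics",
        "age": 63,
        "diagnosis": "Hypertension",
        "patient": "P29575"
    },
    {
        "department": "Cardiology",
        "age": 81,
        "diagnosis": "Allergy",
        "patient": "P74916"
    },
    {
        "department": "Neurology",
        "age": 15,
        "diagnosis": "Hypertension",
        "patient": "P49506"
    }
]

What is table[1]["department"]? "Orthopedics"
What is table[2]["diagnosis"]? "Allergy"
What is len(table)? 6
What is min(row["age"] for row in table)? 15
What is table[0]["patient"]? "P55527"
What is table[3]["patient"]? "P29575"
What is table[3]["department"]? "Orthopedics"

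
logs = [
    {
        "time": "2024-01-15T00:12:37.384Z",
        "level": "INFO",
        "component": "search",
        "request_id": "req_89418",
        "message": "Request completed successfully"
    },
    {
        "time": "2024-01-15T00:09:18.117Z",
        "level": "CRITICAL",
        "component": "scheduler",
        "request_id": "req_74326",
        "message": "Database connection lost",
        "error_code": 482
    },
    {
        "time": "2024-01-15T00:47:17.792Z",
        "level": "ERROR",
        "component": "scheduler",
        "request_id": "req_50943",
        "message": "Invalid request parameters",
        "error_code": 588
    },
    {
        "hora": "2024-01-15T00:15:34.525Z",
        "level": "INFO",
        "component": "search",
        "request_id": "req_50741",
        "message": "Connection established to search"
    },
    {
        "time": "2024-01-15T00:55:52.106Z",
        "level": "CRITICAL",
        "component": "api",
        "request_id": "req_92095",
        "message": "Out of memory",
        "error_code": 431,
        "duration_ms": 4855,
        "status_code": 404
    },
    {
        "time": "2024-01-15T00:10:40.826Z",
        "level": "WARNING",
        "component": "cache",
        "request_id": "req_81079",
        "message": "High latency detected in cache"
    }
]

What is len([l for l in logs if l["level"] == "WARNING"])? 1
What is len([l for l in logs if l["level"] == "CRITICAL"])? 2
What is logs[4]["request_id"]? "req_92095"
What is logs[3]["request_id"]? "req_50741"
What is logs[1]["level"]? "CRITICAL"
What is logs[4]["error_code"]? 431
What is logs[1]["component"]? "scheduler"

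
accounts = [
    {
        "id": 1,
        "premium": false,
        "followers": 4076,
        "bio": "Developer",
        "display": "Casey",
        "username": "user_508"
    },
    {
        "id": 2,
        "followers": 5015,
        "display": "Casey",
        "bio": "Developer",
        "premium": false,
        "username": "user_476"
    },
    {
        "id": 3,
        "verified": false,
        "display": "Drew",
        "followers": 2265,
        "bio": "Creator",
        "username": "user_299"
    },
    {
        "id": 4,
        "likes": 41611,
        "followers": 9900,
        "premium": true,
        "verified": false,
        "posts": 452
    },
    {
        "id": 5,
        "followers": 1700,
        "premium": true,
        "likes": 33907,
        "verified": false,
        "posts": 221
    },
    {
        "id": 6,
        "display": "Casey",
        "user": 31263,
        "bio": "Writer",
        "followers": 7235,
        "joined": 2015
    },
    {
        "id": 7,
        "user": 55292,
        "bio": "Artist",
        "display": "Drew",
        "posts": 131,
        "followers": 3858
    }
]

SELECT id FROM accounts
[1, 2, 3, 4, 5, 6, 7]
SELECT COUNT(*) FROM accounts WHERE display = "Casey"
3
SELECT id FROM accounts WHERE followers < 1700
[]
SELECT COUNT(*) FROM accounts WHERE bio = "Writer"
1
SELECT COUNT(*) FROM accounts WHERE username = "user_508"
1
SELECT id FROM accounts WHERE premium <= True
[1, 2, 4, 5]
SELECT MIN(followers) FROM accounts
1700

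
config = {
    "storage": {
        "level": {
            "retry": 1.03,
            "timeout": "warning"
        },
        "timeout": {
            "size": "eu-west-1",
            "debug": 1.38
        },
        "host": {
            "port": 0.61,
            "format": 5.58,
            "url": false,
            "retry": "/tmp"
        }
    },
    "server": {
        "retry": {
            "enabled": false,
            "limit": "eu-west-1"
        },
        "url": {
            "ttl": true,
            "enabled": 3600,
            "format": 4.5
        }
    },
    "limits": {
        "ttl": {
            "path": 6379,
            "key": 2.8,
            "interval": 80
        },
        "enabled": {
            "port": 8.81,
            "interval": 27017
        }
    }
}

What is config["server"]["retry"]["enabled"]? False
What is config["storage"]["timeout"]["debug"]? 1.38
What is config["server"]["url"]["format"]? 4.5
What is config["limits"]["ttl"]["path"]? 6379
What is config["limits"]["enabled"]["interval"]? 27017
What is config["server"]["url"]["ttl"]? True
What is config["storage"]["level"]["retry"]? 1.03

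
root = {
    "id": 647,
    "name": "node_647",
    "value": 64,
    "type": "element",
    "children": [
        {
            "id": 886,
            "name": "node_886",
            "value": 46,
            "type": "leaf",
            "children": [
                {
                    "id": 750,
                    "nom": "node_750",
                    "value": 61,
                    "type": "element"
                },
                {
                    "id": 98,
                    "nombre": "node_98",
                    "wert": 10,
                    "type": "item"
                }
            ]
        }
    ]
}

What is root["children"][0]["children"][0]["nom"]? "node_750"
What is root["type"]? "element"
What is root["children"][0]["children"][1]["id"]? 98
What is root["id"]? 647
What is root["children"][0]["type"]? "leaf"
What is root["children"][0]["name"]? "node_886"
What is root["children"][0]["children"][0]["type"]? "element"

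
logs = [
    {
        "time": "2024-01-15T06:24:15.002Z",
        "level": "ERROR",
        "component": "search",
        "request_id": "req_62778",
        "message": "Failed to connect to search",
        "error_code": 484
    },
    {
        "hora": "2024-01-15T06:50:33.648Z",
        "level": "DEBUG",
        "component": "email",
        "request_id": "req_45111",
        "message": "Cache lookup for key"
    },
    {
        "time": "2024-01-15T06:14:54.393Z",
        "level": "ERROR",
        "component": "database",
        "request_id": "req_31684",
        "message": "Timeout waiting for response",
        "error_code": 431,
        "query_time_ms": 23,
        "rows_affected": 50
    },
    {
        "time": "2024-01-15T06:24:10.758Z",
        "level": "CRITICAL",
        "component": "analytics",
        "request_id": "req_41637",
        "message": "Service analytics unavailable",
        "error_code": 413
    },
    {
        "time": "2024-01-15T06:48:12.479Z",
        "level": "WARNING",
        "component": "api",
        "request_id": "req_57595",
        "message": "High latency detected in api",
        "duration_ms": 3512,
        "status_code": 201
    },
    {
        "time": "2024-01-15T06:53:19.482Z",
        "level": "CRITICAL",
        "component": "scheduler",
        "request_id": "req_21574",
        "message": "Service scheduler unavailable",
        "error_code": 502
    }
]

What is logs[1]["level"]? "DEBUG"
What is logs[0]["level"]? "ERROR"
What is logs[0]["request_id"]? "req_62778"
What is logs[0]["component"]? "search"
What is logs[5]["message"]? "Service scheduler unavailable"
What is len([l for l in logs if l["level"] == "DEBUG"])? 1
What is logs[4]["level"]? "WARNING"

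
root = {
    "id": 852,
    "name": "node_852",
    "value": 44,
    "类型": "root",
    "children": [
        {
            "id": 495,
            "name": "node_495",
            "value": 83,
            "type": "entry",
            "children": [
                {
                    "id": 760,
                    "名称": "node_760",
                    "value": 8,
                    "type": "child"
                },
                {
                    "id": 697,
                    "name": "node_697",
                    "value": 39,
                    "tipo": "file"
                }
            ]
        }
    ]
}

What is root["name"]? "node_852"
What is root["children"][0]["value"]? 83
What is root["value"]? 44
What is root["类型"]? "root"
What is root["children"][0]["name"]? "node_495"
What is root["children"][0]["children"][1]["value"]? 39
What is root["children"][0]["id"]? 495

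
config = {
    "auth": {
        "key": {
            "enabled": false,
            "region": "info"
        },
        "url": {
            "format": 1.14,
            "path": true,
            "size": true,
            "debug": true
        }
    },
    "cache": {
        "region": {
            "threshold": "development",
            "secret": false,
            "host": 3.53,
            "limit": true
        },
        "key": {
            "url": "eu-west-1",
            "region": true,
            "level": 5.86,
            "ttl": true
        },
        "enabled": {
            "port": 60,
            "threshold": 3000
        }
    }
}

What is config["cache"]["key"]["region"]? True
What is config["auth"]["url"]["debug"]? True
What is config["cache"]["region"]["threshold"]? "development"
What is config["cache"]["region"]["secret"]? False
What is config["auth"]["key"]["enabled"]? False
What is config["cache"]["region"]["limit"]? True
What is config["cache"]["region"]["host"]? 3.53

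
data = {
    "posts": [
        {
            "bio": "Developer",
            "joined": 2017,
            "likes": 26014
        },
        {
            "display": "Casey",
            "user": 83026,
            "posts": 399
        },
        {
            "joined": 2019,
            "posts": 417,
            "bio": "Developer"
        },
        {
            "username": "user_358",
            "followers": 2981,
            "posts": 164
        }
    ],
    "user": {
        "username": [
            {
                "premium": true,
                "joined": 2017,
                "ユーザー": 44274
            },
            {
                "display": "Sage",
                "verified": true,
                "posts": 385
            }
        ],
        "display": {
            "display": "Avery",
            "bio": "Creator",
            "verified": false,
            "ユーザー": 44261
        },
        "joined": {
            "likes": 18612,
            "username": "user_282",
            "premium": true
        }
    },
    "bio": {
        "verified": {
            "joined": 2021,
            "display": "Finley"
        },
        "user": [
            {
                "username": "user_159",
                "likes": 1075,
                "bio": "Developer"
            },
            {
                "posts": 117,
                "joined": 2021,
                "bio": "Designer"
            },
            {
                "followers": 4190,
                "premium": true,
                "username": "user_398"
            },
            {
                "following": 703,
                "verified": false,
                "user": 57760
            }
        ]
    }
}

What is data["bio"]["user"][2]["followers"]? 4190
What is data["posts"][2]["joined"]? 2019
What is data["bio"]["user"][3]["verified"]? False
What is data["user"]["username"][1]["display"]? "Sage"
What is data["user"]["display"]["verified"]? False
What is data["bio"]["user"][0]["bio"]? "Developer"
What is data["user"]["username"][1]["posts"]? 385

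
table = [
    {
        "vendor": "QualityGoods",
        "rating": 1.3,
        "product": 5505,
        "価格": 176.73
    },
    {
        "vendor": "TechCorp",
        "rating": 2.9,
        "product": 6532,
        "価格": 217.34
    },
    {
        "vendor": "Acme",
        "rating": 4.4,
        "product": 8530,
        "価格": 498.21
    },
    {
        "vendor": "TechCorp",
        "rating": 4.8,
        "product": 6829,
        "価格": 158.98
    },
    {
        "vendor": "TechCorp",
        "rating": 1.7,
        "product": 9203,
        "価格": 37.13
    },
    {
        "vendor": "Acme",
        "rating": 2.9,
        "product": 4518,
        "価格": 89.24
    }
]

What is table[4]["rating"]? 1.7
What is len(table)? 6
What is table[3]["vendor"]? "TechCorp"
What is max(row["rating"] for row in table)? 4.8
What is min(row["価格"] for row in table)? 37.13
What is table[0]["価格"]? 176.73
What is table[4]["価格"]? 37.13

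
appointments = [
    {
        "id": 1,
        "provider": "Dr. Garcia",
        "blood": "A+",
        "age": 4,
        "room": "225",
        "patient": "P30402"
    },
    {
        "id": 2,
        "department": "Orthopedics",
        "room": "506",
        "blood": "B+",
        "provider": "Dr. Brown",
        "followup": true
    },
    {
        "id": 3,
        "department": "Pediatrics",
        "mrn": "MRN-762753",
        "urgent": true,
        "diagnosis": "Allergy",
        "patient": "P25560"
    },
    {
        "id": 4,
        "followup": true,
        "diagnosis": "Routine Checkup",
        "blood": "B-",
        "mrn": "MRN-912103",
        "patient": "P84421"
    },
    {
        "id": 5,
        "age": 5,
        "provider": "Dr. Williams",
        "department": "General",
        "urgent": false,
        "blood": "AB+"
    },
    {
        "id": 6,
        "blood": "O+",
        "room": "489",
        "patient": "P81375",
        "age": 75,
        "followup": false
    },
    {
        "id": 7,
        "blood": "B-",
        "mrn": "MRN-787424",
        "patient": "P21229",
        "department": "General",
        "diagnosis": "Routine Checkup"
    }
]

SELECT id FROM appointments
[1, 2, 3, 4, 5, 6, 7]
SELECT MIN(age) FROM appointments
4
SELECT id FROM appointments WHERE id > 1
[2, 3, 4, 5, 6, 7]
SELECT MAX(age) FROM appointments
75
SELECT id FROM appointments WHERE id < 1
[]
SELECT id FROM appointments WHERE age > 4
[5, 6]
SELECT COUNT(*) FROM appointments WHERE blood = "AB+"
1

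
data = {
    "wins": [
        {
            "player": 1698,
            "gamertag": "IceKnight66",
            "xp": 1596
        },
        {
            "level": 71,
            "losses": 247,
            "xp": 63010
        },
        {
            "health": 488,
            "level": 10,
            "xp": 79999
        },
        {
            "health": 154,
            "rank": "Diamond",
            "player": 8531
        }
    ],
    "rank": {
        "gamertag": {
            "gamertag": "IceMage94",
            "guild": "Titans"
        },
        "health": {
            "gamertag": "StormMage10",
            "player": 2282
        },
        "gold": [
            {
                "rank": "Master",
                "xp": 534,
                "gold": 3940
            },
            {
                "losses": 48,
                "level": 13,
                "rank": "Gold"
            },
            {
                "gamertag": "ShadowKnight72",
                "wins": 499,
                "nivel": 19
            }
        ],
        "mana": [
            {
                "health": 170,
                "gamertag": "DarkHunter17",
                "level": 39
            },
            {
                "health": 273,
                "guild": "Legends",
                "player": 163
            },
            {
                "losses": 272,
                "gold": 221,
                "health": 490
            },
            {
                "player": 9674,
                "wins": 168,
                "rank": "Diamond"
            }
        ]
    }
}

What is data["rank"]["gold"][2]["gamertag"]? "ShadowKnight72"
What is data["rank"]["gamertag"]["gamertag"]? "IceMage94"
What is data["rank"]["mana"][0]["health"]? 170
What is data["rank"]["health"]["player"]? 2282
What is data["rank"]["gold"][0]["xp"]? 534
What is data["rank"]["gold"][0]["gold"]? 3940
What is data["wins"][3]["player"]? 8531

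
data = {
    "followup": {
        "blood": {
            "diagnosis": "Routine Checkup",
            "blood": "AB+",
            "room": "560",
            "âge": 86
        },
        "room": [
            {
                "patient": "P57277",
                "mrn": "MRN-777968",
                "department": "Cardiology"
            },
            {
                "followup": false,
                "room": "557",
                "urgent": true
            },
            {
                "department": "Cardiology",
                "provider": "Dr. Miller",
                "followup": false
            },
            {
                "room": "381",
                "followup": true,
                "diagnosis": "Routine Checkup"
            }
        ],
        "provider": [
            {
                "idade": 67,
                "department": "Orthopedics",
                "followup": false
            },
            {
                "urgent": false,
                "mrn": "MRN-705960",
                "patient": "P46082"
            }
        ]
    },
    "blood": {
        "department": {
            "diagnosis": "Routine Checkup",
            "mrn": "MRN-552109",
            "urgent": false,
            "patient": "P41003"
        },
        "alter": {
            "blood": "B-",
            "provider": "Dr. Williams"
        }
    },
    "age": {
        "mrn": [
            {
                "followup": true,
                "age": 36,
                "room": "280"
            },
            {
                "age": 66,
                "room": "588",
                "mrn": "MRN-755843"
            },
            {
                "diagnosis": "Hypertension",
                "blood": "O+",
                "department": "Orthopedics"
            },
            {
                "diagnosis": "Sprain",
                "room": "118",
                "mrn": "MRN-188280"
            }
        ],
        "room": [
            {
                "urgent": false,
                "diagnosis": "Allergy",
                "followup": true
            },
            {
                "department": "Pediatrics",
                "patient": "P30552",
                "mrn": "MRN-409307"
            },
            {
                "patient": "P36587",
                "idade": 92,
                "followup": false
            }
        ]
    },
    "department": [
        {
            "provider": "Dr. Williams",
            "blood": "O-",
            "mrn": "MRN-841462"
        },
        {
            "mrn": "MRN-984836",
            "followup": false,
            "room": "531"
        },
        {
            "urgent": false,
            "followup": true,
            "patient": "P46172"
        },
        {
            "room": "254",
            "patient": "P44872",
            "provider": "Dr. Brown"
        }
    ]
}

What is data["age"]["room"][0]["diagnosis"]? "Allergy"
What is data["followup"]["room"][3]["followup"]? True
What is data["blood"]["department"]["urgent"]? False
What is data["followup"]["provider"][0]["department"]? "Orthopedics"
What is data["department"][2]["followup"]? True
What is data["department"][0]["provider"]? "Dr. Williams"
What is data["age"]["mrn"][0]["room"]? "280"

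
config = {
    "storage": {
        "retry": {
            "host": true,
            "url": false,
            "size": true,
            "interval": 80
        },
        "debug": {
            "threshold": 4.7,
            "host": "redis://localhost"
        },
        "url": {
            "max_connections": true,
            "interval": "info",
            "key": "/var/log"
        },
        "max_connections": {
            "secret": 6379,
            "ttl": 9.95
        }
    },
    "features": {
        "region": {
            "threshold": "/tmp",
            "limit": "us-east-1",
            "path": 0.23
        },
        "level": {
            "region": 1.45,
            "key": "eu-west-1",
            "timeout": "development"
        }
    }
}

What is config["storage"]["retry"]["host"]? True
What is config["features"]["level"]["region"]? 1.45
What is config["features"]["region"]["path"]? 0.23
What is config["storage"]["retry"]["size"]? True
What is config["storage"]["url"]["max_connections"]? True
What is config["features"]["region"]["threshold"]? "/tmp"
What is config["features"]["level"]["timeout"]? "development"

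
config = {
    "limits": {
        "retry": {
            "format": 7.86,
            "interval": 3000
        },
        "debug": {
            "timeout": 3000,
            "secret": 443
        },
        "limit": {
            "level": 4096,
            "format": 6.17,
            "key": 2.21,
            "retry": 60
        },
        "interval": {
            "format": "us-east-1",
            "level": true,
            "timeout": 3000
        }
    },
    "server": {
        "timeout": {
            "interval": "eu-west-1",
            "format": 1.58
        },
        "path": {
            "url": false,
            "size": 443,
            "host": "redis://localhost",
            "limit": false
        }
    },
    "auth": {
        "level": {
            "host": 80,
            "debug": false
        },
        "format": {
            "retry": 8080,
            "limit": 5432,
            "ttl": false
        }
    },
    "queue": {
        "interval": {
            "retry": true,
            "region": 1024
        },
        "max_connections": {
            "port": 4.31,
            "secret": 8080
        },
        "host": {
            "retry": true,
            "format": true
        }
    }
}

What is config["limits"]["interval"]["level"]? True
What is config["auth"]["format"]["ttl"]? False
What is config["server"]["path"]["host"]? "redis://localhost"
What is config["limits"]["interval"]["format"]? "us-east-1"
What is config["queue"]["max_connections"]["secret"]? 8080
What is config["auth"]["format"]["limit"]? 5432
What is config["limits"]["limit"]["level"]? 4096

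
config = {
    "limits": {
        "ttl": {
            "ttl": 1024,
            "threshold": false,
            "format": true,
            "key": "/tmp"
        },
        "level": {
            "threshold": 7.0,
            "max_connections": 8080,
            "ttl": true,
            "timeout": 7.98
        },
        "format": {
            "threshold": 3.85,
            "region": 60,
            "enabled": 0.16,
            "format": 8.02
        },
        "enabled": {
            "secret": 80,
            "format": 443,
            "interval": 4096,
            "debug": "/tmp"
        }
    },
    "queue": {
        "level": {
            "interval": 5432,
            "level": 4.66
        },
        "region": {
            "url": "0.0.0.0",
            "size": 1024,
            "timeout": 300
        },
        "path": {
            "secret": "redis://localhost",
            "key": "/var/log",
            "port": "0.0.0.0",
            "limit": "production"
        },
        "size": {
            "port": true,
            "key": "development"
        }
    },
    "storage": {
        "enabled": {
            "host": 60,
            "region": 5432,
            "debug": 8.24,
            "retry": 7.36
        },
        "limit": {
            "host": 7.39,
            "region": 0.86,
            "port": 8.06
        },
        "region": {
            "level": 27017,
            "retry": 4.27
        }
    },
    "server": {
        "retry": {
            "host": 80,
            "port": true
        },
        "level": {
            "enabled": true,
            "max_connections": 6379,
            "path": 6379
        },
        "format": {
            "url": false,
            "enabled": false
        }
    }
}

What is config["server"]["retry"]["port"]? True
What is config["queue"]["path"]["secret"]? "redis://localhost"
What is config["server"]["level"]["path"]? 6379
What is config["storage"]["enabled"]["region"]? 5432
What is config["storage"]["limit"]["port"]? 8.06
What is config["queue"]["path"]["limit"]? "production"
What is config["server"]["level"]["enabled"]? True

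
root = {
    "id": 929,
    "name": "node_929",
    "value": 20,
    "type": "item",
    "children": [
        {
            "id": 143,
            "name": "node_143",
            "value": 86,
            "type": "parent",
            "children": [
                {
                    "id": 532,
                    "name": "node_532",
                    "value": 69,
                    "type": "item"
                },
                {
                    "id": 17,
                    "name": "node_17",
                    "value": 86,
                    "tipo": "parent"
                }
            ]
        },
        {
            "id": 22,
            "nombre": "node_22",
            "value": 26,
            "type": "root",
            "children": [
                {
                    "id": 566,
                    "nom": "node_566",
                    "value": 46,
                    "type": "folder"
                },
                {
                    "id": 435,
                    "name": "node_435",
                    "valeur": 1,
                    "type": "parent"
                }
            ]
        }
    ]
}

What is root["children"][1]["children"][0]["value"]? 46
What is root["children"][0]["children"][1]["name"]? "node_17"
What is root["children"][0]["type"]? "parent"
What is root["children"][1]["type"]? "root"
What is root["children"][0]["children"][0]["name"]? "node_532"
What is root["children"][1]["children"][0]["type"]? "folder"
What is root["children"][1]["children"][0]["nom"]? "node_566"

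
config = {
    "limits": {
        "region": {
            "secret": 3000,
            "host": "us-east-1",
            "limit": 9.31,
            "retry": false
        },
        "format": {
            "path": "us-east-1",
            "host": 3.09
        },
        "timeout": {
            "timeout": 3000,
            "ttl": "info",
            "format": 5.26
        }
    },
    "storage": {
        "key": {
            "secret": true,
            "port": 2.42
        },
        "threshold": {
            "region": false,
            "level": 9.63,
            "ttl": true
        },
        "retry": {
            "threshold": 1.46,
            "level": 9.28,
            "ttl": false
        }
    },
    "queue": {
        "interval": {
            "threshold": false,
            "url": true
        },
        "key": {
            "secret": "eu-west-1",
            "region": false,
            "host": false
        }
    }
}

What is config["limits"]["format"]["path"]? "us-east-1"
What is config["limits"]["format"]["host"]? 3.09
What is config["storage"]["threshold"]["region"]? False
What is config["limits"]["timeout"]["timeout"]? 3000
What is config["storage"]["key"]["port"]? 2.42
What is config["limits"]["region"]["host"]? "us-east-1"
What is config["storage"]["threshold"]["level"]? 9.63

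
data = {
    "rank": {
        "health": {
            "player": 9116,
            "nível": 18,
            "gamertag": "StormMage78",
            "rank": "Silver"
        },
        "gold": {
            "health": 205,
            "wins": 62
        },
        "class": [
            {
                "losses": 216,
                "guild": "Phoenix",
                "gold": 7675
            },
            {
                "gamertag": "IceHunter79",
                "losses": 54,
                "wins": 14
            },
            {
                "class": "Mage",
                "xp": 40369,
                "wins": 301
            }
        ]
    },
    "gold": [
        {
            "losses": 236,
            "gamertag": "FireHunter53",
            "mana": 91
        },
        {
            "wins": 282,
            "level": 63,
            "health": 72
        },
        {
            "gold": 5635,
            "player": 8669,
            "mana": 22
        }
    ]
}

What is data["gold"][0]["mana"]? 91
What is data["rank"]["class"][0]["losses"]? 216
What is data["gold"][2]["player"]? 8669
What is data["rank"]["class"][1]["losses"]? 54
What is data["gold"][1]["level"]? 63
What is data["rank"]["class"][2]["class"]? "Mage"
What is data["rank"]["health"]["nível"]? 18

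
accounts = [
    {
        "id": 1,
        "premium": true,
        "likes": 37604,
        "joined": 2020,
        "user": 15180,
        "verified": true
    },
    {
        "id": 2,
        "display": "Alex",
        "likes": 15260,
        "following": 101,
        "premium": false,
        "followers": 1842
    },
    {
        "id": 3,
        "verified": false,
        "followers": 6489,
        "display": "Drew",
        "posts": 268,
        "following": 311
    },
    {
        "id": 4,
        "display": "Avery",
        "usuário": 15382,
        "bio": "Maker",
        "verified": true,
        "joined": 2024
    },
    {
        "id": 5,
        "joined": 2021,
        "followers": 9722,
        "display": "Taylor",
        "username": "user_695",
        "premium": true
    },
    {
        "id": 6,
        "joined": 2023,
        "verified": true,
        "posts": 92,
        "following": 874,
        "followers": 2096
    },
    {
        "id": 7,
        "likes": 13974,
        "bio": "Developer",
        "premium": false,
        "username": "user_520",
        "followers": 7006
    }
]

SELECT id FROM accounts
[1, 2, 3, 4, 5, 6, 7]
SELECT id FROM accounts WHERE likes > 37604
[]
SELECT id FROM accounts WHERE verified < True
[3]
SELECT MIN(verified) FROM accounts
False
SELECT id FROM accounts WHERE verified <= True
[1, 3, 4, 6]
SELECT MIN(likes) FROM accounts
13974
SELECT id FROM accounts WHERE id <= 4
[1, 2, 3, 4]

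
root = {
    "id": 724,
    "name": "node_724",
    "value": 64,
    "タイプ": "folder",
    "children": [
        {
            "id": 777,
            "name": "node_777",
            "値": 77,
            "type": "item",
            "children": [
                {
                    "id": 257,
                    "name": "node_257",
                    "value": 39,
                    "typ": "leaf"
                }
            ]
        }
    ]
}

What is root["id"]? 724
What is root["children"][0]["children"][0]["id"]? 257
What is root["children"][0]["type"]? "item"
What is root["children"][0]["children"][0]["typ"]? "leaf"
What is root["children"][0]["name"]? "node_777"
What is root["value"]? 64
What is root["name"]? "node_724"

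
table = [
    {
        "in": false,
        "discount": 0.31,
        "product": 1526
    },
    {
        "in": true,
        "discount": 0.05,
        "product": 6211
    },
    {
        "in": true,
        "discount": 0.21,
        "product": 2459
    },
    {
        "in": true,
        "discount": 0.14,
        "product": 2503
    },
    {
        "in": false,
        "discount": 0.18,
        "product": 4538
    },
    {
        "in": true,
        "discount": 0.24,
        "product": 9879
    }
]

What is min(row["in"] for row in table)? False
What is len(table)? 6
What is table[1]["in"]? True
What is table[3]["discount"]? 0.14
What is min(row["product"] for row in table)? 1526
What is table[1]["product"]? 6211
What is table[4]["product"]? 4538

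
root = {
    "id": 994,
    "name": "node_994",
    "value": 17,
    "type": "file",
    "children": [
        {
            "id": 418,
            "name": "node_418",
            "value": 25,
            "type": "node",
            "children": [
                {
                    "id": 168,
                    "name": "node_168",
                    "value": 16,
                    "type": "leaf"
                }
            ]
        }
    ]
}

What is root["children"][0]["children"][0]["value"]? 16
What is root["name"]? "node_994"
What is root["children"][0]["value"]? 25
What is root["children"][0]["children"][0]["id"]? 168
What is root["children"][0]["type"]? "node"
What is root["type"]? "file"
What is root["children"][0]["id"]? 418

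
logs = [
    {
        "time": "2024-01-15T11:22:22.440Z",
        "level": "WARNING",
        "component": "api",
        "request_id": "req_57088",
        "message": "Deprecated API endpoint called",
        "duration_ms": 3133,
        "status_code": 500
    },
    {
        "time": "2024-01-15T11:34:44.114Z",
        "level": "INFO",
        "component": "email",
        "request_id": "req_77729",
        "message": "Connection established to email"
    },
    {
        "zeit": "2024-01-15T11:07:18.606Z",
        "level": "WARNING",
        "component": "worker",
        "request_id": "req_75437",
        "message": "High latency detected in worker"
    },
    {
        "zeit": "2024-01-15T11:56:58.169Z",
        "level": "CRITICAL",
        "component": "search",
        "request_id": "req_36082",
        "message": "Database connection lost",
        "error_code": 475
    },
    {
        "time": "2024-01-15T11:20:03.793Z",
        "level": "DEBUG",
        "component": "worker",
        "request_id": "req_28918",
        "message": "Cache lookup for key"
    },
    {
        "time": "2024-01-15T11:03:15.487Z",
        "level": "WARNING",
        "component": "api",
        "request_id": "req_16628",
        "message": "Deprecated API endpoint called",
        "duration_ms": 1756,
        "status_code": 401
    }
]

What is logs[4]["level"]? "DEBUG"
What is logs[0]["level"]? "WARNING"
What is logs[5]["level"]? "WARNING"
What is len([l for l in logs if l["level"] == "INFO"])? 1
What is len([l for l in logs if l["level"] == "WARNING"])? 3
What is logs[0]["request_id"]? "req_57088"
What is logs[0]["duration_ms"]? 3133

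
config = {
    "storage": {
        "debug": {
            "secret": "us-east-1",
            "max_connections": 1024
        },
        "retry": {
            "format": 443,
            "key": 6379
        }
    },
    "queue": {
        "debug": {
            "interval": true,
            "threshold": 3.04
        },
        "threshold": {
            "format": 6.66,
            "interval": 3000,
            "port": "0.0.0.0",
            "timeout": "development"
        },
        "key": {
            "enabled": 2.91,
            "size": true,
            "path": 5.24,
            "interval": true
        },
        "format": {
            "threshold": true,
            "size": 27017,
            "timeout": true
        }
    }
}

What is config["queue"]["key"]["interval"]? True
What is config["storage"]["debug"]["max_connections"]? 1024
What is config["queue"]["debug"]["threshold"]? 3.04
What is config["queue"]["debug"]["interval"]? True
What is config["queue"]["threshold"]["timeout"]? "development"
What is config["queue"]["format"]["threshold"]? True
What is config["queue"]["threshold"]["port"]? "0.0.0.0"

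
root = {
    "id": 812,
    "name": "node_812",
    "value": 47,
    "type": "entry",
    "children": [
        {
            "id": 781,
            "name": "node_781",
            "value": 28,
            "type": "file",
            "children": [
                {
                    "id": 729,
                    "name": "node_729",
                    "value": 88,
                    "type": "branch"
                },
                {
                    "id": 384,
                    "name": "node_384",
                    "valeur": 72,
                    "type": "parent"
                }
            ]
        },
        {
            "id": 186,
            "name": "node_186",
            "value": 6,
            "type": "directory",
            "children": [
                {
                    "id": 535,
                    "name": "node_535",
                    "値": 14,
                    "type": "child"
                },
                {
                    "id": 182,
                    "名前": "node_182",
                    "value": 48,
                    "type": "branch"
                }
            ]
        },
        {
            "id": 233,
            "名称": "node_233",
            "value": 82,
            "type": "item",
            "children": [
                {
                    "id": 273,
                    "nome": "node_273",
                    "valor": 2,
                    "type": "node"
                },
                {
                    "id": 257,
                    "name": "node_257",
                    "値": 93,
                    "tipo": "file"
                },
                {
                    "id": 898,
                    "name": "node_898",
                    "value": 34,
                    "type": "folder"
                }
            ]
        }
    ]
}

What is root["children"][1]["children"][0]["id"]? 535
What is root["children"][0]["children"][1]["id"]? 384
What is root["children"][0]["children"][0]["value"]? 88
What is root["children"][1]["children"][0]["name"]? "node_535"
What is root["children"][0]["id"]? 781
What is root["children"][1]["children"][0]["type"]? "child"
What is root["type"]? "entry"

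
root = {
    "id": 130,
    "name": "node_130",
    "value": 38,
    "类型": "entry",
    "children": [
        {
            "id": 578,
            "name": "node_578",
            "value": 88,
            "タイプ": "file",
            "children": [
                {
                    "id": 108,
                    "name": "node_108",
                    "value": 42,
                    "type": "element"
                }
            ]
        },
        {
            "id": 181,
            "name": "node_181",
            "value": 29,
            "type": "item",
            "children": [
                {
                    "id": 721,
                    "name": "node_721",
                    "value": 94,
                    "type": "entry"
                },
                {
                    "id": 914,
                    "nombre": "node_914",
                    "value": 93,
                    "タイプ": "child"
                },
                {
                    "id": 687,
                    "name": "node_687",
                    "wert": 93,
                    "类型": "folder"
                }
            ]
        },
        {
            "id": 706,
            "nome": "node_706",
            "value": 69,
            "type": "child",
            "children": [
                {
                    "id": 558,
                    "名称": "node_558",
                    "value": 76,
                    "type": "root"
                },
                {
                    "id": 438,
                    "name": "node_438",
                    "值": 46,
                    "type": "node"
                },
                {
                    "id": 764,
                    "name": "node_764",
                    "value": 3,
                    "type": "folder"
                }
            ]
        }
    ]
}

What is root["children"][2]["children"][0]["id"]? 558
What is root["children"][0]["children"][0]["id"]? 108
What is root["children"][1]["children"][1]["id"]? 914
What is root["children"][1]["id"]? 181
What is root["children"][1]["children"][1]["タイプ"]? "child"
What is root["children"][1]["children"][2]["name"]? "node_687"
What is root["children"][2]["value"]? 69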